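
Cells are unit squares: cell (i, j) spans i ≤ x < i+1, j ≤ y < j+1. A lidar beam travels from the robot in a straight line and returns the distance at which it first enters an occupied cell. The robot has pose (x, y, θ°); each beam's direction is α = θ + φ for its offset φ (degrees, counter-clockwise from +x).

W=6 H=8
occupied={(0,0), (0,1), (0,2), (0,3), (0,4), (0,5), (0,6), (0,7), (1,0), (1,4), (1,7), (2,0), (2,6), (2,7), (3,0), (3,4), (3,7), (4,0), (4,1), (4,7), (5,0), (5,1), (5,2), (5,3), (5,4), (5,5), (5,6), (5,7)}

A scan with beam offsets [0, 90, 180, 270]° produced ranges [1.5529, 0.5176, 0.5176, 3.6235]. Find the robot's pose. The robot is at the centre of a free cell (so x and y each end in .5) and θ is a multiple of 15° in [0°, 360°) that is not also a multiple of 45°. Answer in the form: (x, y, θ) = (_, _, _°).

Candidates: 20 free-cell centres × 16 headings = 320 poses. Raycast each; keep the one whose scan matches to 4 dp.
  (2.5, 3.5, 300°): beam 1 = 2.8868 ≠ 1.5529 ✗
  (3.5, 2.5, 105°): beam 2 = 2.5882 ≠ 0.5176 ✗
  (2.5, 5.5, 150°): beam 1 = 1.7321 ≠ 1.5529 ✗
  (3.5, 5.5, 240°): beam 1 = 0.5774 ≠ 1.5529 ✗
  …
  (1.5, 5.5, 105°): r_1=1.5529, r_2=0.5176, r_3=0.5176, r_4=3.6235 — all match ✓
Only this pose fits every beam.

(x, y, θ) = (1.5, 5.5, 105°)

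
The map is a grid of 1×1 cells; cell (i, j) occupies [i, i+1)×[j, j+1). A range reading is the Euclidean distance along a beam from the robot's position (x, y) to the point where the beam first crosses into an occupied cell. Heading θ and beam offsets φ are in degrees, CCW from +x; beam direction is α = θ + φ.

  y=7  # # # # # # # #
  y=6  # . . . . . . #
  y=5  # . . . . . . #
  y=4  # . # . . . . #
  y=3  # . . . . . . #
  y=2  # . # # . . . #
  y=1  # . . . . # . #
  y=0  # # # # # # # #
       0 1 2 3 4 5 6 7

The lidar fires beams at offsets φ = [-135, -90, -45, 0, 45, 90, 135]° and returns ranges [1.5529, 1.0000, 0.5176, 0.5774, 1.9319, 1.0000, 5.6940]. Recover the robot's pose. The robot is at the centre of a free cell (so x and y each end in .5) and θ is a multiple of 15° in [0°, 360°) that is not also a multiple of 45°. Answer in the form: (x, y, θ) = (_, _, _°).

The pose lattice has 32·16 = 512 candidates. Test each by forward raycasting.
  (2.5, 5.5, 15°): beam 1 = 0.5774 ≠ 1.5529 ✗
  (6.5, 3.5, 285°): beam 1 = 6.3509 ≠ 1.5529 ✗
  (4.5, 3.5, 210°): beam 1 = 3.6235 ≠ 1.5529 ✗
  (6.5, 4.5, 165°): beam 1 = 0.5774 ≠ 1.5529 ✗
  …
  (1.5, 5.5, 210°): r_1=1.5529, r_2=1.0000, r_3=0.5176, r_4=0.5774, r_5=1.9319, r_6=1.0000, r_7=5.6940 — all match ✓
Unique over the lattice → pose = (1.5, 5.5, 210°).

(x, y, θ) = (1.5, 5.5, 210°)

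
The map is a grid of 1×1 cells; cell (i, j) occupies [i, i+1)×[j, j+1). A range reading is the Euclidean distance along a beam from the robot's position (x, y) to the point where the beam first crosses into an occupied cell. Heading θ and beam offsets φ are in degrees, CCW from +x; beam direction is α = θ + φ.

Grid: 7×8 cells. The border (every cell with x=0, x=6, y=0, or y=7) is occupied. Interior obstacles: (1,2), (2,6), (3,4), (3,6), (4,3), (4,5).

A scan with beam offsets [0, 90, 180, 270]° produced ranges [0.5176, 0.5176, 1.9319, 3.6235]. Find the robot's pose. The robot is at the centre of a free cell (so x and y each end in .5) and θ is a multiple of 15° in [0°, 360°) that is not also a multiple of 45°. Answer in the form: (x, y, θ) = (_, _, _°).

(x, y, θ) = (5.5, 1.5, 255°)

Candidates: 24 free-cell centres × 16 headings = 384 poses. Raycast each; keep the one whose scan matches to 4 dp.
  (1.5, 1.5, 75°): beam 3 = 0.5176 ≠ 1.9319 ✗
  (1.5, 6.5, 210°): beam 1 = 0.5774 ≠ 0.5176 ✗
  (2.5, 2.5, 285°): beam 1 = 1.5529 ≠ 0.5176 ✗
  …
  (5.5, 1.5, 255°): r_1=0.5176, r_2=0.5176, r_3=1.9319, r_4=3.6235 — all match ✓
No second candidate reproduces the full scan.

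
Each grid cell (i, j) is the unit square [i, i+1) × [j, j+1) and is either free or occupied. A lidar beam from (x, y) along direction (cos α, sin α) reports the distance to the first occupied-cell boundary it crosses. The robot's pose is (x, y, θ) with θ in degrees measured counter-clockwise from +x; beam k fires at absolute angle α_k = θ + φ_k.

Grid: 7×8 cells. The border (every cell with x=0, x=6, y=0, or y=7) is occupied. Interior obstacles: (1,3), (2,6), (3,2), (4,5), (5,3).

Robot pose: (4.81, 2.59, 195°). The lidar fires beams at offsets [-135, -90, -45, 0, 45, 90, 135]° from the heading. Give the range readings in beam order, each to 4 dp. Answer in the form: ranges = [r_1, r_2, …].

beam 1: φ=-135°, α=60°
  direction (0.5000, 0.8660); cell (4,2); t to first gridline: x 0.3800, y 0.4734 (then +2.0000 / +1.1547)
    (5,2) via x @ 0.3800
    (5,3) via y @ 0.4734  # hit
  → r_1 = 0.4734
beam 2: φ=-90°, α=105°
  direction (-0.2588, 0.9659); cell (4,2); t to first gridline: x 3.1296, y 0.4245 (then +3.8637 / +1.0353)
    (4,3) via y @ 0.4245
    (4,4) via y @ 1.4597
    (4,5) via y @ 2.4950  # hit
  → r_2 = 2.4950
beam 3: φ=-45°, α=150°
  direction (-0.8660, 0.5000); cell (4,2); t to first gridline: x 0.9353, y 0.8200 (then +1.1547 / +2.0000)
    (4,3) via y @ 0.8200
    (3,3) via x @ 0.9353
    (2,3) via x @ 2.0900
    (2,4) via y @ 2.8200
    (1,4) via x @ 3.2447
    (0,4) via x @ 4.3994  # hit
  → r_3 = 4.3994
beam 4: φ=0°, α=195°
  direction (-0.9659, -0.2588); cell (4,2); t to first gridline: x 0.8386, y 2.2796 (then +1.0353 / +3.8637)
    (3,2) via x @ 0.8386  # hit
  → r_4 = 0.8386
beam 5: φ=45°, α=240°
  direction (-0.5000, -0.8660); cell (4,2); t to first gridline: x 1.6200, y 0.6813 (then +2.0000 / +1.1547)
    (4,1) via y @ 0.6813
    (3,1) via x @ 1.6200
    (3,0) via y @ 1.8360  # hit
  → r_5 = 1.8360
beam 6: φ=90°, α=285°
  direction (0.2588, -0.9659); cell (4,2); t to first gridline: x 0.7341, y 0.6108 (then +3.8637 / +1.0353)
    (4,1) via y @ 0.6108
    (5,1) via x @ 0.7341
    (5,0) via y @ 1.6461  # hit
  → r_6 = 1.6461
beam 7: φ=135°, α=330°
  direction (0.8660, -0.5000); cell (4,2); t to first gridline: x 0.2194, y 1.1800 (then +1.1547 / +2.0000)
    (5,2) via x @ 0.2194
    (5,1) via y @ 1.1800
    (6,1) via x @ 1.3741  # hit
  → r_7 = 1.3741

ranges = [0.4734, 2.4950, 4.3994, 0.8386, 1.8360, 1.6461, 1.3741]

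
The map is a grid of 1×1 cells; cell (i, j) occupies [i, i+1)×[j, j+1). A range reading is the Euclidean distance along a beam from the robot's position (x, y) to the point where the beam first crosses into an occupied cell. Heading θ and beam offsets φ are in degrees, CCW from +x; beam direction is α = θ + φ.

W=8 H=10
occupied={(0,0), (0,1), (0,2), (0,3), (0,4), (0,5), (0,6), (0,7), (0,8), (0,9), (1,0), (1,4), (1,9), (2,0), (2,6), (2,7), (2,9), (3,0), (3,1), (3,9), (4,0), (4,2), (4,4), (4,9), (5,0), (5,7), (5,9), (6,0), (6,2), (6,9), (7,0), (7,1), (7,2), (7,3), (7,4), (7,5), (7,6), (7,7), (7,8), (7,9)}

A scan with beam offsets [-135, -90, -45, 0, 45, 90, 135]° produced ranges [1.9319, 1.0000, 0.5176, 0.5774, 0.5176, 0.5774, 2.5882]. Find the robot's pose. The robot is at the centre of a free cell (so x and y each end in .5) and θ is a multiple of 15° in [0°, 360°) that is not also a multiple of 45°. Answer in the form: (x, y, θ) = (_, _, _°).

(x, y, θ) = (1.5, 5.5, 210°)

Enumerate (i+0.5, j+0.5, θ) over the 40 free cells and 16 admissible headings. For each, cast all 7 beams and compare to the given ranges.
  (2.5, 1.5, 345°): beam 1 = 1.0000 ≠ 1.9319 ✗
  (5.5, 2.5, 210°): beam 1 = 5.7956 ≠ 1.9319 ✗
  (4.5, 6.5, 285°): beam 1 = 1.7321 ≠ 1.9319 ✗
  (3.5, 7.5, 300°): beam 1 = 0.5176 ≠ 1.9319 ✗
  …
  (1.5, 5.5, 210°): r_1=1.9319, r_2=1.0000, r_3=0.5176, r_4=0.5774, r_5=0.5176, r_6=0.5774, r_7=2.5882 — all match ✓
Only this pose fits every beam.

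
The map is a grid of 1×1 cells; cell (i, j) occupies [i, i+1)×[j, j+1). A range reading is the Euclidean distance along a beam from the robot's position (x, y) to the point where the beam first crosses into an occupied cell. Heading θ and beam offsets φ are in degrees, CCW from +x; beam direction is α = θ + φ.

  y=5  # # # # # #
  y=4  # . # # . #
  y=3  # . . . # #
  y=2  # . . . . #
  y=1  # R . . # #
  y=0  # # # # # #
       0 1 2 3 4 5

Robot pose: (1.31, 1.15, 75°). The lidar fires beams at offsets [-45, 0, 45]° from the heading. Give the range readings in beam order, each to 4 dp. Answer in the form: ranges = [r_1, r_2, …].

beam 1: φ=-45°, α=30°
  direction (0.8660, 0.5000); cell (1,1); t to first gridline: x 0.7967, y 1.7000 (then +1.1547 / +2.0000)
    (2,1) via x @ 0.7967
    (2,2) via y @ 1.7000
    (3,2) via x @ 1.9514
    (4,2) via x @ 3.1061
    (4,3) via y @ 3.7000  # hit
  → r_1 = 3.7000
beam 2: φ=0°, α=75°
  direction (0.2588, 0.9659); cell (1,1); t to first gridline: x 2.6660, y 0.8800 (then +3.8637 / +1.0353)
    (1,2) via y @ 0.8800
    (1,3) via y @ 1.9153
    (2,3) via x @ 2.6660
    (2,4) via y @ 2.9505  # hit
  → r_2 = 2.9505
beam 3: φ=45°, α=120°
  direction (-0.5000, 0.8660); cell (1,1); t to first gridline: x 0.6200, y 0.9815 (then +2.0000 / +1.1547)
    (0,1) via x @ 0.6200  # hit
  → r_3 = 0.6200

ranges = [3.7000, 2.9505, 0.6200]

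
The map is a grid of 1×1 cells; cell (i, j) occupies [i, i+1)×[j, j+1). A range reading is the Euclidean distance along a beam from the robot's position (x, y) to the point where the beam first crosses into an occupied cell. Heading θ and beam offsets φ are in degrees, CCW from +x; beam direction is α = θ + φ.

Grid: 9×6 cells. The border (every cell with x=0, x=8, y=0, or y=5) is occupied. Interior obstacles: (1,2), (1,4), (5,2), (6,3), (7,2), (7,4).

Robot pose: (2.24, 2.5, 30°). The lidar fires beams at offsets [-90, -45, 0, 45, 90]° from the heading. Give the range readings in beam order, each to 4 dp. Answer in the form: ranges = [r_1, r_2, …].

ranges = [1.7321, 5.7956, 5.0000, 2.5882, 0.4800]

beam 1: φ=-90°, α=300°
  d=(0.5000,-0.8660)  start (2,2)  tX=1.5200 tY=0.5774  stride 1/|dx|=2.0000 1/|dy|=1.1547
    cross y-line → (2,1), t=0.5774
    cross x-line → (3,1), t=1.5200
    cross y-line → (3,0), t=1.7321 (wall)
  → r_1 = 1.7321
beam 2: φ=-45°, α=345°
  d=(0.9659,-0.2588)  start (2,2)  tX=0.7868 tY=1.9319  stride 1/|dx|=1.0353 1/|dy|=3.8637
    cross x-line → (3,2), t=0.7868
    cross x-line → (4,2), t=1.8221
    cross y-line → (4,1), t=1.9319
    cross x-line → (5,1), t=2.8574
    cross x-line → (6,1), t=3.8926
    cross x-line → (7,1), t=4.9279
    cross y-line → (7,0), t=5.7956 (wall)
  → r_2 = 5.7956
beam 3: φ=0°, α=30°
  d=(0.8660,0.5000)  start (2,2)  tX=0.8776 tY=1.0000  stride 1/|dx|=1.1547 1/|dy|=2.0000
    cross x-line → (3,2), t=0.8776
    cross y-line → (3,3), t=1.0000
    cross x-line → (4,3), t=2.0323
    cross y-line → (4,4), t=3.0000
    cross x-line → (5,4), t=3.1870
    cross x-line → (6,4), t=4.3417
    cross y-line → (6,5), t=5.0000 (wall)
  → r_3 = 5.0000
beam 4: φ=45°, α=75°
  d=(0.2588,0.9659)  start (2,2)  tX=2.9364 tY=0.5176  stride 1/|dx|=3.8637 1/|dy|=1.0353
    cross y-line → (2,3), t=0.5176
    cross y-line → (2,4), t=1.5529
    cross y-line → (2,5), t=2.5882 (wall)
  → r_4 = 2.5882
beam 5: φ=90°, α=120°
  d=(-0.5000,0.8660)  start (2,2)  tX=0.4800 tY=0.5774  stride 1/|dx|=2.0000 1/|dy|=1.1547
    cross x-line → (1,2), t=0.4800 (wall)
  → r_5 = 0.4800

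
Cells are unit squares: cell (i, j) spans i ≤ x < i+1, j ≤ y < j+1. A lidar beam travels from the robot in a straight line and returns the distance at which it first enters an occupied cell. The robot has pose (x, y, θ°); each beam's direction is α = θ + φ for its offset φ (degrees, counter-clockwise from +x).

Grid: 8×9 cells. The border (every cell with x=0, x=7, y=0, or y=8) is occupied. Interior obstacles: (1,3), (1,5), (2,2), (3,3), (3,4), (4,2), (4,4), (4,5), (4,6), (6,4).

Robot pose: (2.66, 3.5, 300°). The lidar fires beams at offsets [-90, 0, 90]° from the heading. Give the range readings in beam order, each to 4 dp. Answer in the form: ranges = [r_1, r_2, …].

ranges = [0.7621, 0.5774, 0.3926]

beam 1: φ=-90°, α=210°
  cosα=-0.8660 sinα=-0.5000 | (2,3) | tMaxX 0.7621 tMaxY 1.0000 | tΔX 1.1547 tΔY 2.0000
    t=0.7621 [x] (1,3) — stop
  → r_1 = 0.7621
beam 2: φ=0°, α=300°
  cosα=0.5000 sinα=-0.8660 | (2,3) | tMaxX 0.6800 tMaxY 0.5774 | tΔX 2.0000 tΔY 1.1547
    t=0.5774 [y] (2,2) — stop
  → r_2 = 0.5774
beam 3: φ=90°, α=30°
  cosα=0.8660 sinα=0.5000 | (2,3) | tMaxX 0.3926 tMaxY 1.0000 | tΔX 1.1547 tΔY 2.0000
    t=0.3926 [x] (3,3) — stop
  → r_3 = 0.3926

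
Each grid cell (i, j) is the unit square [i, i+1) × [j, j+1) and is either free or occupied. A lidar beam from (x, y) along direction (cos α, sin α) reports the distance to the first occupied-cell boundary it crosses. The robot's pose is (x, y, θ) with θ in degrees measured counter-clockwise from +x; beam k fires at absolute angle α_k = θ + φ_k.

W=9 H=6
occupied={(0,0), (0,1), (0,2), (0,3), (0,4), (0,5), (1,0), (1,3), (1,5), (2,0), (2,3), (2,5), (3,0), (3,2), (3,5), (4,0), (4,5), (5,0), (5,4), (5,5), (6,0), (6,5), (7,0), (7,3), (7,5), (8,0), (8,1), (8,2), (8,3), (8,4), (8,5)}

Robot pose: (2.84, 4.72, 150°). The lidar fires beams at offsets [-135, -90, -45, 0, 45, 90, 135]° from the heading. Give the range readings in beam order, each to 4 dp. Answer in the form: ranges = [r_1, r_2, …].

ranges = [1.0818, 0.3233, 0.2899, 0.5600, 1.9049, 0.8314, 1.7807]

beam 1: φ=-135°, α=15°
  direction (0.9659, 0.2588); cell (2,4); t to first gridline: x 0.1656, y 1.0818 (then +1.0353 / +3.8637)
    (3,4) via x @ 0.1656
    (3,5) via y @ 1.0818  # hit
  → r_1 = 1.0818
beam 2: φ=-90°, α=60°
  direction (0.5000, 0.8660); cell (2,4); t to first gridline: x 0.3200, y 0.3233 (then +2.0000 / +1.1547)
    (3,4) via x @ 0.3200
    (3,5) via y @ 0.3233  # hit
  → r_2 = 0.3233
beam 3: φ=-45°, α=105°
  direction (-0.2588, 0.9659); cell (2,4); t to first gridline: x 3.2455, y 0.2899 (then +3.8637 / +1.0353)
    (2,5) via y @ 0.2899  # hit
  → r_3 = 0.2899
beam 4: φ=0°, α=150°
  direction (-0.8660, 0.5000); cell (2,4); t to first gridline: x 0.9699, y 0.5600 (then +1.1547 / +2.0000)
    (2,5) via y @ 0.5600  # hit
  → r_4 = 0.5600
beam 5: φ=45°, α=195°
  direction (-0.9659, -0.2588); cell (2,4); t to first gridline: x 0.8696, y 2.7819 (then +1.0353 / +3.8637)
    (1,4) via x @ 0.8696
    (0,4) via x @ 1.9049  # hit
  → r_5 = 1.9049
beam 6: φ=90°, α=240°
  direction (-0.5000, -0.8660); cell (2,4); t to first gridline: x 1.6800, y 0.8314 (then +2.0000 / +1.1547)
    (2,3) via y @ 0.8314  # hit
  → r_6 = 0.8314
beam 7: φ=135°, α=285°
  direction (0.2588, -0.9659); cell (2,4); t to first gridline: x 0.6182, y 0.7454 (then +3.8637 / +1.0353)
    (3,4) via x @ 0.6182
    (3,3) via y @ 0.7454
    (3,2) via y @ 1.7807  # hit
  → r_7 = 1.7807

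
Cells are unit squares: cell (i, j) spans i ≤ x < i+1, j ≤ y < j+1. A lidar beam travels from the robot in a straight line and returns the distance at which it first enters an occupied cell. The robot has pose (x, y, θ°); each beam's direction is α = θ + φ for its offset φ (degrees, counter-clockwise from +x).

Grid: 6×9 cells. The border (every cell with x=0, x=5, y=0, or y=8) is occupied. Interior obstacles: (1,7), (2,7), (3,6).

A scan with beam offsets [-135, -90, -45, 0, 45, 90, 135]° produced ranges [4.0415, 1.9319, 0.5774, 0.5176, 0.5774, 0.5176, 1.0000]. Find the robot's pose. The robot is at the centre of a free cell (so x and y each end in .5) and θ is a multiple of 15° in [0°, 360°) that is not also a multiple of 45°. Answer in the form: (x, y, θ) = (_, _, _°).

(x, y, θ) = (4.5, 1.5, 285°)

The pose lattice has 25·16 = 400 candidates. Test each by forward raycasting.
  (4.5, 3.5, 195°): beam 1 = 1.0000 ≠ 4.0415 ✗
  (3.5, 5.5, 105°): beam 1 = 1.7321 ≠ 4.0415 ✗
  (2.5, 3.5, 255°): beam 1 = 3.0000 ≠ 4.0415 ✗
  (1.5, 1.5, 195°): beam 1 = 7.0000 ≠ 4.0415 ✗
  …
  (4.5, 1.5, 285°): r_1=4.0415, r_2=1.9319, r_3=0.5774, r_4=0.5176, r_5=0.5774, r_6=0.5176, r_7=1.0000 — all match ✓
No second candidate reproduces the full scan.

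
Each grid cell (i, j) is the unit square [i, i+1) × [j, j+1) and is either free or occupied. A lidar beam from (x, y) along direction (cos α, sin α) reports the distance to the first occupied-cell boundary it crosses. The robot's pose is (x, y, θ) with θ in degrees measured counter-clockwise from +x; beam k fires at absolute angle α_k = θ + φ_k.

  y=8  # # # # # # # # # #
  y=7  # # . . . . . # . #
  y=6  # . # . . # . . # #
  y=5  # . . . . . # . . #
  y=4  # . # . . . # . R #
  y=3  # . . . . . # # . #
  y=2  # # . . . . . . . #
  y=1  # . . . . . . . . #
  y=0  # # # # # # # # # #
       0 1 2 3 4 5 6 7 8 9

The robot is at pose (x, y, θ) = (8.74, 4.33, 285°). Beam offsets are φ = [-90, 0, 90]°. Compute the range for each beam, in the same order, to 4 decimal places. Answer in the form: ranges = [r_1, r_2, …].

ranges = [1.2750, 1.0046, 0.2692]

beam 1: φ=-90°, α=195°
  cosα=-0.9659 sinα=-0.2588 | (8,4) | tMaxX 0.7661 tMaxY 1.2750 | tΔX 1.0353 tΔY 3.8637
    t=0.7661 [x] (7,4)
    t=1.2750 [y] (7,3) — stop
  → r_1 = 1.2750
beam 2: φ=0°, α=285°
  cosα=0.2588 sinα=-0.9659 | (8,4) | tMaxX 1.0046 tMaxY 0.3416 | tΔX 3.8637 tΔY 1.0353
    t=0.3416 [y] (8,3)
    t=1.0046 [x] (9,3) — stop
  → r_2 = 1.0046
beam 3: φ=90°, α=15°
  cosα=0.9659 sinα=0.2588 | (8,4) | tMaxX 0.2692 tMaxY 2.5887 | tΔX 1.0353 tΔY 3.8637
    t=0.2692 [x] (9,4) — stop
  → r_3 = 0.2692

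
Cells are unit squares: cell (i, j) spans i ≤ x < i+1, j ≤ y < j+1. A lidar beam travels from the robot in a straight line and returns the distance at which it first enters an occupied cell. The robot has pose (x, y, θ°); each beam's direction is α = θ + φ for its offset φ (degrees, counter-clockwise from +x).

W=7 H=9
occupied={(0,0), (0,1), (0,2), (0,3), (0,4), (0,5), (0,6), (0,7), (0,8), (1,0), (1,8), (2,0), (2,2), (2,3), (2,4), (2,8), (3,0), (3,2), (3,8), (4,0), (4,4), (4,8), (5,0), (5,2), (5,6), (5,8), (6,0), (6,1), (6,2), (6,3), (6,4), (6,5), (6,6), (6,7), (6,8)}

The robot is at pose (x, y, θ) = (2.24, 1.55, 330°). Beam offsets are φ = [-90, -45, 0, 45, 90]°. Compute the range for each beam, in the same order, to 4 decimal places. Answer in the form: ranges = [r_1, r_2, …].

beam 1: φ=-90°, α=240°
  cosα=-0.5000 sinα=-0.8660 | (2,1) | tMaxX 0.4800 tMaxY 0.6351 | tΔX 2.0000 tΔY 1.1547
    t=0.4800 [x] (1,1)
    t=0.6351 [y] (1,0) — stop
  → r_1 = 0.6351
beam 2: φ=-45°, α=285°
  cosα=0.2588 sinα=-0.9659 | (2,1) | tMaxX 2.9364 tMaxY 0.5694 | tΔX 3.8637 tΔY 1.0353
    t=0.5694 [y] (2,0) — stop
  → r_2 = 0.5694
beam 3: φ=0°, α=330°
  cosα=0.8660 sinα=-0.5000 | (2,1) | tMaxX 0.8776 tMaxY 1.1000 | tΔX 1.1547 tΔY 2.0000
    t=0.8776 [x] (3,1)
    t=1.1000 [y] (3,0) — stop
  → r_3 = 1.1000
beam 4: φ=45°, α=15°
  cosα=0.9659 sinα=0.2588 | (2,1) | tMaxX 0.7868 tMaxY 1.7387 | tΔX 1.0353 tΔY 3.8637
    t=0.7868 [x] (3,1)
    t=1.7387 [y] (3,2) — stop
  → r_4 = 1.7387
beam 5: φ=90°, α=60°
  cosα=0.5000 sinα=0.8660 | (2,1) | tMaxX 1.5200 tMaxY 0.5196 | tΔX 2.0000 tΔY 1.1547
    t=0.5196 [y] (2,2) — stop
  → r_5 = 0.5196

ranges = [0.6351, 0.5694, 1.1000, 1.7387, 0.5196]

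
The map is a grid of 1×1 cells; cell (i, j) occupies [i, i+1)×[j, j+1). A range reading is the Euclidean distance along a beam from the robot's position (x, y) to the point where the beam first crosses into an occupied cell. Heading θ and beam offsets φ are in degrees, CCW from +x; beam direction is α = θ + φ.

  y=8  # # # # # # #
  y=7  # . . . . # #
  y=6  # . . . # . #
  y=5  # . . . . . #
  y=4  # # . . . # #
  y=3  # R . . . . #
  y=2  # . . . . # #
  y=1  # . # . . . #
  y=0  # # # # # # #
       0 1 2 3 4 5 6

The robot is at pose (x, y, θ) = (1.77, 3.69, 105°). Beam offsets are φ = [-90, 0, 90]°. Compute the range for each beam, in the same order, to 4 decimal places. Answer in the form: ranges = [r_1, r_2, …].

beam 1: φ=-90°, α=15°
  d=(0.9659,0.2588)  start (1,3)  tX=0.2381 tY=1.1977  stride 1/|dx|=1.0353 1/|dy|=3.8637
    cross x-line → (2,3), t=0.2381
    cross y-line → (2,4), t=1.1977
    cross x-line → (3,4), t=1.2734
    cross x-line → (4,4), t=2.3087
    cross x-line → (5,4), t=3.3439 (wall)
  → r_1 = 3.3439
beam 2: φ=0°, α=105°
  d=(-0.2588,0.9659)  start (1,3)  tX=2.9751 tY=0.3209  stride 1/|dx|=3.8637 1/|dy|=1.0353
    cross y-line → (1,4), t=0.3209 (wall)
  → r_2 = 0.3209
beam 3: φ=90°, α=195°
  d=(-0.9659,-0.2588)  start (1,3)  tX=0.7972 tY=2.6660  stride 1/|dx|=1.0353 1/|dy|=3.8637
    cross x-line → (0,3), t=0.7972 (wall)
  → r_3 = 0.7972

ranges = [3.3439, 0.3209, 0.7972]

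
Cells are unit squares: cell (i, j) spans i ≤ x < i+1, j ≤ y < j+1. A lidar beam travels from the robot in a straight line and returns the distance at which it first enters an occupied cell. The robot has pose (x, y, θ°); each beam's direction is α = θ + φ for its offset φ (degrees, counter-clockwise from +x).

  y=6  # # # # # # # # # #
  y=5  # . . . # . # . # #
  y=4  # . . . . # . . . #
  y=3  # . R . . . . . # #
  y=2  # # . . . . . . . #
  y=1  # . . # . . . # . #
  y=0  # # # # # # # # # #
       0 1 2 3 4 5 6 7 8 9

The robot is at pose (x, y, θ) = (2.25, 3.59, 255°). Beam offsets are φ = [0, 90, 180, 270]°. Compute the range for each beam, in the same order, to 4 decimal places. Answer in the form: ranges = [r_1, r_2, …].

beam 1: φ=0°, α=255°
  direction (-0.2588, -0.9659); cell (2,3); t to first gridline: x 0.9659, y 0.6108 (then +3.8637 / +1.0353)
    (2,2) via y @ 0.6108
    (1,2) via x @ 0.9659  # hit
  → r_1 = 0.9659
beam 2: φ=90°, α=345°
  direction (0.9659, -0.2588); cell (2,3); t to first gridline: x 0.7765, y 2.2796 (then +1.0353 / +3.8637)
    (3,3) via x @ 0.7765
    (4,3) via x @ 1.8117
    (4,2) via y @ 2.2796
    (5,2) via x @ 2.8470
    (6,2) via x @ 3.8823
    (7,2) via x @ 4.9176
    (8,2) via x @ 5.9528
    (8,1) via y @ 6.1433
    (9,1) via x @ 6.9881  # hit
  → r_2 = 6.9881
beam 3: φ=180°, α=75°
  direction (0.2588, 0.9659); cell (2,3); t to first gridline: x 2.8978, y 0.4245 (then +3.8637 / +1.0353)
    (2,4) via y @ 0.4245
    (2,5) via y @ 1.4597
    (2,6) via y @ 2.4950  # hit
  → r_3 = 2.4950
beam 4: φ=270°, α=165°
  direction (-0.9659, 0.2588); cell (2,3); t to first gridline: x 0.2588, y 1.5841 (then +1.0353 / +3.8637)
    (1,3) via x @ 0.2588
    (0,3) via x @ 1.2941  # hit
  → r_4 = 1.2941

ranges = [0.9659, 6.9881, 2.4950, 1.2941]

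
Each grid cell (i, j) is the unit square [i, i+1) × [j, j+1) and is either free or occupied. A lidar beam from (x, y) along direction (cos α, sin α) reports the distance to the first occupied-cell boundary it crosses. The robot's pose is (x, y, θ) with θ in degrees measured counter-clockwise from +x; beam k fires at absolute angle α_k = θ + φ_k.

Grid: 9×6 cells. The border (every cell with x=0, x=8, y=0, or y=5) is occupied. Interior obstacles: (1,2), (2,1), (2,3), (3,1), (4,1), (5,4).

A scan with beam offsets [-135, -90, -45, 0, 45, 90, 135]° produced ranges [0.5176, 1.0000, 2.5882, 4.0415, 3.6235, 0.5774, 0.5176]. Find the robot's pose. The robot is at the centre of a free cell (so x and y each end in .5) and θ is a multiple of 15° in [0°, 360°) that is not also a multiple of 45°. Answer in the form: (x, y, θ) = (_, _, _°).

The pose lattice has 22·16 = 352 candidates. Test each by forward raycasting.
  (4.5, 4.5, 330°): beam 1 = 1.9319 ≠ 0.5176 ✗
  (3.5, 2.5, 15°): beam 1 = 0.5774 ≠ 0.5176 ✗
  (4.5, 3.5, 300°): beam 1 = 1.5529 ≠ 0.5176 ✗
  …
  (5.5, 1.5, 60°): r_1=0.5176, r_2=1.0000, r_3=2.5882, r_4=4.0415, r_5=3.6235, r_6=0.5774, r_7=0.5176 — all match ✓
No second candidate reproduces the full scan.

(x, y, θ) = (5.5, 1.5, 60°)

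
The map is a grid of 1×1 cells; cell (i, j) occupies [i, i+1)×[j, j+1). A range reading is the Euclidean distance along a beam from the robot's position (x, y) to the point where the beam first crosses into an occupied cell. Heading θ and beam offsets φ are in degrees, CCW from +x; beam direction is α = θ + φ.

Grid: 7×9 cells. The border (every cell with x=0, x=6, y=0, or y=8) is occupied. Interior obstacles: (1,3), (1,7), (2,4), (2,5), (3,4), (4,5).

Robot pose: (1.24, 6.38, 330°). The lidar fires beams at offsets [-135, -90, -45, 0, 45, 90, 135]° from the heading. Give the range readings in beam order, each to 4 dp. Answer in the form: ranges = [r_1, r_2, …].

ranges = [0.2485, 0.4800, 2.4640, 0.8776, 4.9279, 0.7159, 0.6419]

beam 1: φ=-135°, α=195°
  dir = (cos 195°, sin 195°) = (-0.9659, -0.2588); from cell (1,6)
  next x-line at t=0.2485, next y-line at t=1.4682; Δt_x=1.0353, Δt_y=3.8637
    x: enter (0,6) at t=0.2485 ← occupied
  → r_1 = 0.2485
beam 2: φ=-90°, α=240°
  dir = (cos 240°, sin 240°) = (-0.5000, -0.8660); from cell (1,6)
  next x-line at t=0.4800, next y-line at t=0.4388; Δt_x=2.0000, Δt_y=1.1547
    y: enter (1,5) at t=0.4388
    x: enter (0,5) at t=0.4800 ← occupied
  → r_2 = 0.4800
beam 3: φ=-45°, α=285°
  dir = (cos 285°, sin 285°) = (0.2588, -0.9659); from cell (1,6)
  next x-line at t=2.9364, next y-line at t=0.3934; Δt_x=3.8637, Δt_y=1.0353
    y: enter (1,5) at t=0.3934
    y: enter (1,4) at t=1.4287
    y: enter (1,3) at t=2.4640 ← occupied
  → r_3 = 2.4640
beam 4: φ=0°, α=330°
  dir = (cos 330°, sin 330°) = (0.8660, -0.5000); from cell (1,6)
  next x-line at t=0.8776, next y-line at t=0.7600; Δt_x=1.1547, Δt_y=2.0000
    y: enter (1,5) at t=0.7600
    x: enter (2,5) at t=0.8776 ← occupied
  → r_4 = 0.8776
beam 5: φ=45°, α=15°
  dir = (cos 15°, sin 15°) = (0.9659, 0.2588); from cell (1,6)
  next x-line at t=0.7868, next y-line at t=2.3955; Δt_x=1.0353, Δt_y=3.8637
    x: enter (2,6) at t=0.7868
    x: enter (3,6) at t=1.8221
    y: enter (3,7) at t=2.3955
    x: enter (4,7) at t=2.8574
    x: enter (5,7) at t=3.8926
    x: enter (6,7) at t=4.9279 ← occupied
  → r_5 = 4.9279
beam 6: φ=90°, α=60°
  dir = (cos 60°, sin 60°) = (0.5000, 0.8660); from cell (1,6)
  next x-line at t=1.5200, next y-line at t=0.7159; Δt_x=2.0000, Δt_y=1.1547
    y: enter (1,7) at t=0.7159 ← occupied
  → r_6 = 0.7159
beam 7: φ=135°, α=105°
  dir = (cos 105°, sin 105°) = (-0.2588, 0.9659); from cell (1,6)
  next x-line at t=0.9273, next y-line at t=0.6419; Δt_x=3.8637, Δt_y=1.0353
    y: enter (1,7) at t=0.6419 ← occupied
  → r_7 = 0.6419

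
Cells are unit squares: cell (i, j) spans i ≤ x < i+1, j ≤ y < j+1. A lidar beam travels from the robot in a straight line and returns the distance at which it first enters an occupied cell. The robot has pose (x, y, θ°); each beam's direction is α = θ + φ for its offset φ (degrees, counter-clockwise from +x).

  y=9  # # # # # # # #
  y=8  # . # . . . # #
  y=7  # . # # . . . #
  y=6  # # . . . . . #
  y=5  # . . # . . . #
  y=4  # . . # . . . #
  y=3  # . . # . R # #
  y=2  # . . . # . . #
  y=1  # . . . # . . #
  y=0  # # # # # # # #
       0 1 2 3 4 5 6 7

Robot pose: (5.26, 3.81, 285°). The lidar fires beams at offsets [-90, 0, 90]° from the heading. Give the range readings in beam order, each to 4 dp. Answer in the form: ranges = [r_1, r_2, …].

beam 1: φ=-90°, α=195°
  dir = (cos 195°, sin 195°) = (-0.9659, -0.2588); from cell (5,3)
  next x-line at t=0.2692, next y-line at t=3.1296; Δt_x=1.0353, Δt_y=3.8637
    x: enter (4,3) at t=0.2692
    x: enter (3,3) at t=1.3044 ← occupied
  → r_1 = 1.3044
beam 2: φ=0°, α=285°
  dir = (cos 285°, sin 285°) = (0.2588, -0.9659); from cell (5,3)
  next x-line at t=2.8591, next y-line at t=0.8386; Δt_x=3.8637, Δt_y=1.0353
    y: enter (5,2) at t=0.8386
    y: enter (5,1) at t=1.8738
    x: enter (6,1) at t=2.8591
    y: enter (6,0) at t=2.9091 ← occupied
  → r_2 = 2.9091
beam 3: φ=90°, α=15°
  dir = (cos 15°, sin 15°) = (0.9659, 0.2588); from cell (5,3)
  next x-line at t=0.7661, next y-line at t=0.7341; Δt_x=1.0353, Δt_y=3.8637
    y: enter (5,4) at t=0.7341
    x: enter (6,4) at t=0.7661
    x: enter (7,4) at t=1.8014 ← occupied
  → r_3 = 1.8014

ranges = [1.3044, 2.9091, 1.8014]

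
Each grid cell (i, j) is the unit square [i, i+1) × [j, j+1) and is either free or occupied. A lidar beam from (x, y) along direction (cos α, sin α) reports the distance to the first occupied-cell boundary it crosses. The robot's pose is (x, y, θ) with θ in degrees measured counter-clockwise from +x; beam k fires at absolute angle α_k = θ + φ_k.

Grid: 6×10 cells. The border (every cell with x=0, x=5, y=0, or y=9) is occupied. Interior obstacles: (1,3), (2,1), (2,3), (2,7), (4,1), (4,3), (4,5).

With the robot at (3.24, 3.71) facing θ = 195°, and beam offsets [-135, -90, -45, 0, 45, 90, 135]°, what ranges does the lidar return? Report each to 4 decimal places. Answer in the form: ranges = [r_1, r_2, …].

beam 1: φ=-135°, α=60°
  dir = (cos 60°, sin 60°) = (0.5000, 0.8660); from cell (3,3)
  next x-line at t=1.5200, next y-line at t=0.3349; Δt_x=2.0000, Δt_y=1.1547
    y: enter (3,4) at t=0.3349
    y: enter (3,5) at t=1.4896
    x: enter (4,5) at t=1.5200 ← occupied
  → r_1 = 1.5200
beam 2: φ=-90°, α=105°
  dir = (cos 105°, sin 105°) = (-0.2588, 0.9659); from cell (3,3)
  next x-line at t=0.9273, next y-line at t=0.3002; Δt_x=3.8637, Δt_y=1.0353
    y: enter (3,4) at t=0.3002
    x: enter (2,4) at t=0.9273
    y: enter (2,5) at t=1.3355
    y: enter (2,6) at t=2.3708
    y: enter (2,7) at t=3.4061 ← occupied
  → r_2 = 3.4061
beam 3: φ=-45°, α=150°
  dir = (cos 150°, sin 150°) = (-0.8660, 0.5000); from cell (3,3)
  next x-line at t=0.2771, next y-line at t=0.5800; Δt_x=1.1547, Δt_y=2.0000
    x: enter (2,3) at t=0.2771 ← occupied
  → r_3 = 0.2771
beam 4: φ=0°, α=195°
  dir = (cos 195°, sin 195°) = (-0.9659, -0.2588); from cell (3,3)
  next x-line at t=0.2485, next y-line at t=2.7432; Δt_x=1.0353, Δt_y=3.8637
    x: enter (2,3) at t=0.2485 ← occupied
  → r_4 = 0.2485
beam 5: φ=45°, α=240°
  dir = (cos 240°, sin 240°) = (-0.5000, -0.8660); from cell (3,3)
  next x-line at t=0.4800, next y-line at t=0.8198; Δt_x=2.0000, Δt_y=1.1547
    x: enter (2,3) at t=0.4800 ← occupied
  → r_5 = 0.4800
beam 6: φ=90°, α=285°
  dir = (cos 285°, sin 285°) = (0.2588, -0.9659); from cell (3,3)
  next x-line at t=2.9364, next y-line at t=0.7350; Δt_x=3.8637, Δt_y=1.0353
    y: enter (3,2) at t=0.7350
    y: enter (3,1) at t=1.7703
    y: enter (3,0) at t=2.8056 ← occupied
  → r_6 = 2.8056
beam 7: φ=135°, α=330°
  dir = (cos 330°, sin 330°) = (0.8660, -0.5000); from cell (3,3)
  next x-line at t=0.8776, next y-line at t=1.4200; Δt_x=1.1547, Δt_y=2.0000
    x: enter (4,3) at t=0.8776 ← occupied
  → r_7 = 0.8776

ranges = [1.5200, 3.4061, 0.2771, 0.2485, 0.4800, 2.8056, 0.8776]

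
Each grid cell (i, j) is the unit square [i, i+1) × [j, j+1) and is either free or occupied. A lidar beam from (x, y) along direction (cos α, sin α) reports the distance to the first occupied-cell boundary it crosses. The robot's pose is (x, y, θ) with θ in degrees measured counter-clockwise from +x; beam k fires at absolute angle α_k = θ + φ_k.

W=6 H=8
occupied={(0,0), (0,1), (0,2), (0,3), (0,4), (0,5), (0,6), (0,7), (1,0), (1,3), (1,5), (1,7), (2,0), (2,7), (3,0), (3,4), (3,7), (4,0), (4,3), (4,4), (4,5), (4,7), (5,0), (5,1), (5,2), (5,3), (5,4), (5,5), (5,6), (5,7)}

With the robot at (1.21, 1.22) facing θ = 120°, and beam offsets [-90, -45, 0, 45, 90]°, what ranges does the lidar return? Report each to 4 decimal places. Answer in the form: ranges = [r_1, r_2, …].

ranges = [3.5600, 1.8428, 0.4200, 0.2174, 0.2425]

beam 1: φ=-90°, α=30°
  cosα=0.8660 sinα=0.5000 | (1,1) | tMaxX 0.9122 tMaxY 1.5600 | tΔX 1.1547 tΔY 2.0000
    t=0.9122 [x] (2,1)
    t=1.5600 [y] (2,2)
    t=2.0669 [x] (3,2)
    t=3.2216 [x] (4,2)
    t=3.5600 [y] (4,3) — stop
  → r_1 = 3.5600
beam 2: φ=-45°, α=75°
  cosα=0.2588 sinα=0.9659 | (1,1) | tMaxX 3.0523 tMaxY 0.8075 | tΔX 3.8637 tΔY 1.0353
    t=0.8075 [y] (1,2)
    t=1.8428 [y] (1,3) — stop
  → r_2 = 1.8428
beam 3: φ=0°, α=120°
  cosα=-0.5000 sinα=0.8660 | (1,1) | tMaxX 0.4200 tMaxY 0.9007 | tΔX 2.0000 tΔY 1.1547
    t=0.4200 [x] (0,1) — stop
  → r_3 = 0.4200
beam 4: φ=45°, α=165°
  cosα=-0.9659 sinα=0.2588 | (1,1) | tMaxX 0.2174 tMaxY 3.0137 | tΔX 1.0353 tΔY 3.8637
    t=0.2174 [x] (0,1) — stop
  → r_4 = 0.2174
beam 5: φ=90°, α=210°
  cosα=-0.8660 sinα=-0.5000 | (1,1) | tMaxX 0.2425 tMaxY 0.4400 | tΔX 1.1547 tΔY 2.0000
    t=0.2425 [x] (0,1) — stop
  → r_5 = 0.2425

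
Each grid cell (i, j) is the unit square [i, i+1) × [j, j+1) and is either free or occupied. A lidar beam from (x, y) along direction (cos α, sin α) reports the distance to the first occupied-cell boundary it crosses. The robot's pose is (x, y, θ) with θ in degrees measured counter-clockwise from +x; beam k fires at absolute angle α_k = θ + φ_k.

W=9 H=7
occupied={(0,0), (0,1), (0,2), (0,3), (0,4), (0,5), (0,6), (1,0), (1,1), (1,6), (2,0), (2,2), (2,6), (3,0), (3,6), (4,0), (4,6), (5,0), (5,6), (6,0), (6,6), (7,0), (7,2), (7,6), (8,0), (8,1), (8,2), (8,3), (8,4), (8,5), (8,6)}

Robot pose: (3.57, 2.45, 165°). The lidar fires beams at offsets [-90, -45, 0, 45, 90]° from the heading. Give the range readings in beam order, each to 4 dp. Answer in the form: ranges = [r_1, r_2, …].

beam 1: φ=-90°, α=75°
  cosα=0.2588 sinα=0.9659 | (3,2) | tMaxX 1.6614 tMaxY 0.5694 | tΔX 3.8637 tΔY 1.0353
    t=0.5694 [y] (3,3)
    t=1.6047 [y] (3,4)
    t=1.6614 [x] (4,4)
    t=2.6400 [y] (4,5)
    t=3.6752 [y] (4,6) — stop
  → r_1 = 3.6752
beam 2: φ=-45°, α=120°
  cosα=-0.5000 sinα=0.8660 | (3,2) | tMaxX 1.1400 tMaxY 0.6351 | tΔX 2.0000 tΔY 1.1547
    t=0.6351 [y] (3,3)
    t=1.1400 [x] (2,3)
    t=1.7898 [y] (2,4)
    t=2.9445 [y] (2,5)
    t=3.1400 [x] (1,5)
    t=4.0992 [y] (1,6) — stop
  → r_2 = 4.0992
beam 3: φ=0°, α=165°
  cosα=-0.9659 sinα=0.2588 | (3,2) | tMaxX 0.5901 tMaxY 2.1250 | tΔX 1.0353 tΔY 3.8637
    t=0.5901 [x] (2,2) — stop
  → r_3 = 0.5901
beam 4: φ=45°, α=210°
  cosα=-0.8660 sinα=-0.5000 | (3,2) | tMaxX 0.6582 tMaxY 0.9000 | tΔX 1.1547 tΔY 2.0000
    t=0.6582 [x] (2,2) — stop
  → r_4 = 0.6582
beam 5: φ=90°, α=255°
  cosα=-0.2588 sinα=-0.9659 | (3,2) | tMaxX 2.2023 tMaxY 0.4659 | tΔX 3.8637 tΔY 1.0353
    t=0.4659 [y] (3,1)
    t=1.5012 [y] (3,0) — stop
  → r_5 = 1.5012

ranges = [3.6752, 4.0992, 0.5901, 0.6582, 1.5012]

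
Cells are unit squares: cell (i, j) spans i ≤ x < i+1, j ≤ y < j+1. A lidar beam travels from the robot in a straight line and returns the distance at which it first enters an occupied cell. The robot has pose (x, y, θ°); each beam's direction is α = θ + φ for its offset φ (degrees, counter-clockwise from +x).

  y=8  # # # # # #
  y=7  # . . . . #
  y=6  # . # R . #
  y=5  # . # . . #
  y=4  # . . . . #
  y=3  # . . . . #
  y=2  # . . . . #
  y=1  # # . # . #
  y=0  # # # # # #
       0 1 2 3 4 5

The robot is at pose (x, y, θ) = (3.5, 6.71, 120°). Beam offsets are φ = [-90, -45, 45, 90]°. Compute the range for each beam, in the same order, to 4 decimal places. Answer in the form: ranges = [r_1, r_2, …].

ranges = [1.7321, 1.3355, 0.5176, 0.5774]

beam 1: φ=-90°, α=30°
  direction (0.8660, 0.5000); cell (3,6); t to first gridline: x 0.5774, y 0.5800 (then +1.1547 / +2.0000)
    (4,6) via x @ 0.5774
    (4,7) via y @ 0.5800
    (5,7) via x @ 1.7321  # hit
  → r_1 = 1.7321
beam 2: φ=-45°, α=75°
  direction (0.2588, 0.9659); cell (3,6); t to first gridline: x 1.9319, y 0.3002 (then +3.8637 / +1.0353)
    (3,7) via y @ 0.3002
    (3,8) via y @ 1.3355  # hit
  → r_2 = 1.3355
beam 3: φ=45°, α=165°
  direction (-0.9659, 0.2588); cell (3,6); t to first gridline: x 0.5176, y 1.1205 (then +1.0353 / +3.8637)
    (2,6) via x @ 0.5176  # hit
  → r_3 = 0.5176
beam 4: φ=90°, α=210°
  direction (-0.8660, -0.5000); cell (3,6); t to first gridline: x 0.5774, y 1.4200 (then +1.1547 / +2.0000)
    (2,6) via x @ 0.5774  # hit
  → r_4 = 0.5774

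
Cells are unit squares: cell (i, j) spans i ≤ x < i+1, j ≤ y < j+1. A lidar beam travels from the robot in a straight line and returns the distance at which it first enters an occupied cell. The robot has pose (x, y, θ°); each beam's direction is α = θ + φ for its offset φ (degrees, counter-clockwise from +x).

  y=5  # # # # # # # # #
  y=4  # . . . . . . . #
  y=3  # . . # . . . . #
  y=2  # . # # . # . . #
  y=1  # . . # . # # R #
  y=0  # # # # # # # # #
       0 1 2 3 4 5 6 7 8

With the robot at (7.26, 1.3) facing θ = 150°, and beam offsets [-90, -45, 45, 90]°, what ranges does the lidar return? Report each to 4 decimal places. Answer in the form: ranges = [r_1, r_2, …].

ranges = [1.4800, 3.8305, 0.2692, 0.3464]

beam 1: φ=-90°, α=60°
  d=(0.5000,0.8660)  start (7,1)  tX=1.4800 tY=0.8083  stride 1/|dx|=2.0000 1/|dy|=1.1547
    cross y-line → (7,2), t=0.8083
    cross x-line → (8,2), t=1.4800 (wall)
  → r_1 = 1.4800
beam 2: φ=-45°, α=105°
  d=(-0.2588,0.9659)  start (7,1)  tX=1.0046 tY=0.7247  stride 1/|dx|=3.8637 1/|dy|=1.0353
    cross y-line → (7,2), t=0.7247
    cross x-line → (6,2), t=1.0046
    cross y-line → (6,3), t=1.7600
    cross y-line → (6,4), t=2.7952
    cross y-line → (6,5), t=3.8305 (wall)
  → r_2 = 3.8305
beam 3: φ=45°, α=195°
  d=(-0.9659,-0.2588)  start (7,1)  tX=0.2692 tY=1.1591  stride 1/|dx|=1.0353 1/|dy|=3.8637
    cross x-line → (6,1), t=0.2692 (wall)
  → r_3 = 0.2692
beam 4: φ=90°, α=240°
  d=(-0.5000,-0.8660)  start (7,1)  tX=0.5200 tY=0.3464  stride 1/|dx|=2.0000 1/|dy|=1.1547
    cross y-line → (7,0), t=0.3464 (wall)
  → r_4 = 0.3464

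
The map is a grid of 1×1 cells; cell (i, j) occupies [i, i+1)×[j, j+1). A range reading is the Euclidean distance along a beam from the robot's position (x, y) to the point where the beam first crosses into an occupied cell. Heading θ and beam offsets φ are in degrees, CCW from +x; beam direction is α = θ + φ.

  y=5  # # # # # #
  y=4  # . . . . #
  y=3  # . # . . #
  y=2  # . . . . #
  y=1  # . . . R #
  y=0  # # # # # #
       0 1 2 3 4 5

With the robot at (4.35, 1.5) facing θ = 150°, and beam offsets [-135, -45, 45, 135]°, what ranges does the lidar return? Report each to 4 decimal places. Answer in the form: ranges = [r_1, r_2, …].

beam 1: φ=-135°, α=15°
  cosα=0.9659 sinα=0.2588 | (4,1) | tMaxX 0.6729 tMaxY 1.9319 | tΔX 1.0353 tΔY 3.8637
    t=0.6729 [x] (5,1) — stop
  → r_1 = 0.6729
beam 2: φ=-45°, α=105°
  cosα=-0.2588 sinα=0.9659 | (4,1) | tMaxX 1.3523 tMaxY 0.5176 | tΔX 3.8637 tΔY 1.0353
    t=0.5176 [y] (4,2)
    t=1.3523 [x] (3,2)
    t=1.5529 [y] (3,3)
    t=2.5882 [y] (3,4)
    t=3.6235 [y] (3,5) — stop
  → r_2 = 3.6235
beam 3: φ=45°, α=195°
  cosα=-0.9659 sinα=-0.2588 | (4,1) | tMaxX 0.3623 tMaxY 1.9319 | tΔX 1.0353 tΔY 3.8637
    t=0.3623 [x] (3,1)
    t=1.3976 [x] (2,1)
    t=1.9319 [y] (2,0) — stop
  → r_3 = 1.9319
beam 4: φ=135°, α=285°
  cosα=0.2588 sinα=-0.9659 | (4,1) | tMaxX 2.5114 tMaxY 0.5176 | tΔX 3.8637 tΔY 1.0353
    t=0.5176 [y] (4,0) — stop
  → r_4 = 0.5176

ranges = [0.6729, 3.6235, 1.9319, 0.5176]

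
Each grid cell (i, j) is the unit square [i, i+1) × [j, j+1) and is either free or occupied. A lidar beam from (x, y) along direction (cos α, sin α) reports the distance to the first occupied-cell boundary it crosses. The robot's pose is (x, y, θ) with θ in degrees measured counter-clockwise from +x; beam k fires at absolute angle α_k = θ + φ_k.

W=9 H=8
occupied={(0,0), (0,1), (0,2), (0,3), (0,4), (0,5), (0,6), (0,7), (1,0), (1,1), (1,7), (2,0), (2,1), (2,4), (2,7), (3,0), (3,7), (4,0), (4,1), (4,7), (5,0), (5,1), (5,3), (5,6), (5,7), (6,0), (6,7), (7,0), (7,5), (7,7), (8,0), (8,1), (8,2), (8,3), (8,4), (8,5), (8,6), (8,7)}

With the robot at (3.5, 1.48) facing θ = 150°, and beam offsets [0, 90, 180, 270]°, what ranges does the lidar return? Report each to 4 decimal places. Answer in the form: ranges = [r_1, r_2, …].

beam 1: φ=0°, α=150°
  cosα=-0.8660 sinα=0.5000 | (3,1) | tMaxX 0.5774 tMaxY 1.0400 | tΔX 1.1547 tΔY 2.0000
    t=0.5774 [x] (2,1) — stop
  → r_1 = 0.5774
beam 2: φ=90°, α=240°
  cosα=-0.5000 sinα=-0.8660 | (3,1) | tMaxX 1.0000 tMaxY 0.5543 | tΔX 2.0000 tΔY 1.1547
    t=0.5543 [y] (3,0) — stop
  → r_2 = 0.5543
beam 3: φ=180°, α=330°
  cosα=0.8660 sinα=-0.5000 | (3,1) | tMaxX 0.5774 tMaxY 0.9600 | tΔX 1.1547 tΔY 2.0000
    t=0.5774 [x] (4,1) — stop
  → r_3 = 0.5774
beam 4: φ=270°, α=60°
  cosα=0.5000 sinα=0.8660 | (3,1) | tMaxX 1.0000 tMaxY 0.6004 | tΔX 2.0000 tΔY 1.1547
    t=0.6004 [y] (3,2)
    t=1.0000 [x] (4,2)
    t=1.7551 [y] (4,3)
    t=2.9098 [y] (4,4)
    t=3.0000 [x] (5,4)
    t=4.0645 [y] (5,5)
    t=5.0000 [x] (6,5)
    t=5.2192 [y] (6,6)
    t=6.3739 [y] (6,7) — stop
  → r_4 = 6.3739

ranges = [0.5774, 0.5543, 0.5774, 6.3739]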